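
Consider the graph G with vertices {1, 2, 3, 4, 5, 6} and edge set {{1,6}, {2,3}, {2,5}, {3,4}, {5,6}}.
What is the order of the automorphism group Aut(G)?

2

The degree sequence is [1, 2, 2, 1, 2, 2]; the two degree-1 vertices 1 and 4 are the ends of a path, so G = P_6. A path has exactly one nontrivial symmetry — reversal — giving Aut(G) of order 2.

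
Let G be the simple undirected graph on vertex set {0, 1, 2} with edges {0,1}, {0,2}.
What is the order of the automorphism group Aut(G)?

The degree sequence is [2, 1, 1]; the two degree-1 vertices 1 and 2 are the ends of a path, so G = P_3. The only nontrivial automorphism of a path is the end-to-end reflection, so Aut(G) ≅ Z_2.

2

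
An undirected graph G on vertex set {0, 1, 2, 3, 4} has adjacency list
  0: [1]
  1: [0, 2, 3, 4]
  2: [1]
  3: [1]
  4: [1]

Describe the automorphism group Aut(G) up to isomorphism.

Vertex 1 has degree 4 and every other vertex has degree 1, so G is the star K_{1,4} with centre 1. Any automorphism fixes the centre and permutes the 4 leaves freely, so Aut(G) ≅ S_4 of order 4! = 24.

the symmetric group on 4 letters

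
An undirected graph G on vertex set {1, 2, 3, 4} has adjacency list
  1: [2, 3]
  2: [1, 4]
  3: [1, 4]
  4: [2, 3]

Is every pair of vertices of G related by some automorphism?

Yes

G is 2-regular and bipartite on 2^2 = 4 vertices with girth 4; it is the hypercube graph Q_2. The symmetry group of the 2-cube is the hyperoctahedral group B_2 = Z_2 ≀ S_2, of order 2^2·2! = 8. This group acts transitively on the 4 vertices.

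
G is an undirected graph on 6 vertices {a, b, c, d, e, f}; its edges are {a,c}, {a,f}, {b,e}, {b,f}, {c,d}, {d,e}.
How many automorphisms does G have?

12

G is 2-regular and connected on 6 vertices, i.e. the cycle C_6. C_6 has 6 rotations and 6 reflections, so Aut(C_6) ≅ D_6 of order 12.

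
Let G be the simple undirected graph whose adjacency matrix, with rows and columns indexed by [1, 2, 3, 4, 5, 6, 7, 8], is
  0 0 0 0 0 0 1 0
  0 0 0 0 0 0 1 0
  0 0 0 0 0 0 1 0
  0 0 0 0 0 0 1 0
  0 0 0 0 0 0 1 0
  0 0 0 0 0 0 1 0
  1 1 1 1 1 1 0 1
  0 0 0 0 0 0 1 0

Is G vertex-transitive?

No

Vertex 7 is the only vertex of degree 7, so every automorphism fixes it; G is not vertex-transitive.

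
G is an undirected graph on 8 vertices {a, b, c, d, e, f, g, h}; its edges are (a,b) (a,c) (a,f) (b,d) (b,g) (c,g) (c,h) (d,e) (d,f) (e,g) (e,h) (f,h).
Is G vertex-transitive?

Yes

G is 3-regular and bipartite on 2^3 = 8 vertices with girth 4; it is the hypercube graph Q_3. The symmetry group of the 3-cube is the hyperoctahedral group B_3 = Z_2 ≀ S_3, of order 2^3·3! = 48. Under this action every vertex can be carried to every other, so G is vertex-transitive.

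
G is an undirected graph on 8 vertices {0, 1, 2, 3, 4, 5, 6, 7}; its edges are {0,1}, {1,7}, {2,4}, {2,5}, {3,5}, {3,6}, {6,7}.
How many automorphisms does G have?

2

The degree sequence is [1, 2, 2, 2, 1, 2, 2, 2]; the two degree-1 vertices 0 and 4 are the ends of a path, so G = P_8. A path has exactly one nontrivial symmetry — reversal — giving Aut(G) of order 2.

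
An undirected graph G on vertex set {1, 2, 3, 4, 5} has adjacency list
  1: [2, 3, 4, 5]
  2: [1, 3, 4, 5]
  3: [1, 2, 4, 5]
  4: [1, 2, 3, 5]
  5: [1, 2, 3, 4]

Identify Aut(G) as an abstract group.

S_5

All 5 vertices are pairwise adjacent: G = K_5. Every bijection on the vertex set is an automorphism of K_5; hence Aut(K_5) ≅ S_5, order 120.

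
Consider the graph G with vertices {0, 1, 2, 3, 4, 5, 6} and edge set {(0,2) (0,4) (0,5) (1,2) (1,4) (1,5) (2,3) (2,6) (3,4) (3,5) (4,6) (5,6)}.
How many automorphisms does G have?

144

The vertices split by degree into {2, 4, 5} (degree 4) and {0, 1, 3, 6} (degree 3); every edge runs between the two parts, so G is the complete bipartite graph K_{3,4}. Automorphisms preserve the bipartition setwise (since the parts differ in size) and act as S_3 × S_4 within it; |Aut| = 144.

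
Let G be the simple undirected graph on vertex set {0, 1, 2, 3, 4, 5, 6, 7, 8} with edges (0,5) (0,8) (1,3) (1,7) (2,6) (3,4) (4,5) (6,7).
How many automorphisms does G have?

2

The degree sequence is [2, 2, 1, 2, 2, 2, 2, 2, 1]; the two degree-1 vertices 2 and 8 are the ends of a path, so G = P_9. The only nontrivial automorphism of a path is the end-to-end reflection, so Aut(G) ≅ Z_2.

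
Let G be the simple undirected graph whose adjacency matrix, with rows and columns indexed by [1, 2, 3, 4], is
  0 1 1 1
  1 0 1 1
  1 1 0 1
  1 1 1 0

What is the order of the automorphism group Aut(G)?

All 4 vertices are pairwise adjacent: G = K_4. Every bijection on the vertex set is an automorphism of K_4; hence Aut(K_4) ≅ S_4, order 24.

24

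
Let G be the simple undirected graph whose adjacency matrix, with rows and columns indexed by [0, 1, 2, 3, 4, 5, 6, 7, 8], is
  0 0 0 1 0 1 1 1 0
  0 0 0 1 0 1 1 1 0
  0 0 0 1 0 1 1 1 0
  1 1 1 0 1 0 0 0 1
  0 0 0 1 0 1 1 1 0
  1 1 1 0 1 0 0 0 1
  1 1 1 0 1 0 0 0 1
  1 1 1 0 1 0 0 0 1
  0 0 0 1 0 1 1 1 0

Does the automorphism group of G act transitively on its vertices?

No

Automorphisms preserve degree, but G has vertices of degree 4 and vertices of degree 5; no automorphism maps one to the other, so G is not vertex-transitive.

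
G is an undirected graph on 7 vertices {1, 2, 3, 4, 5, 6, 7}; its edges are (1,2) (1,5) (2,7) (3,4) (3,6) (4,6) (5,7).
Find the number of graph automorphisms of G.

48

G has two connected components, {1, 2, 5, 7} and {3, 4, 6}; each is 2-regular, so G = C_4 ⊔ C_3. No automorphism exchanges components of different sizes, hence Aut(G) is the direct product D_3 × D_4, order 48.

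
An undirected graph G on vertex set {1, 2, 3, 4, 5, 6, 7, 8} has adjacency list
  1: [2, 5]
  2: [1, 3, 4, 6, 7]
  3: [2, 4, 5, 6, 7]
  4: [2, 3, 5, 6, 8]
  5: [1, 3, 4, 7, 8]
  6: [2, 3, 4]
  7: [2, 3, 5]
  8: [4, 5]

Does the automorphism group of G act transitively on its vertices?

Automorphisms preserve degree, but G has vertices of degree 2 and vertices of degree 5; no automorphism maps one to the other, so G is not vertex-transitive.

No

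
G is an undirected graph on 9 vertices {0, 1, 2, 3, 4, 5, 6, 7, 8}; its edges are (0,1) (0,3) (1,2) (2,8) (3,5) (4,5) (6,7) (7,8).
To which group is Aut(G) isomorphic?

Z_2

The degree sequence is [2, 2, 2, 2, 1, 2, 1, 2, 2]; the two degree-1 vertices 4 and 6 are the ends of a path, so G = P_9. The only nontrivial automorphism of a path is the end-to-end reflection, so Aut(G) ≅ Z_2.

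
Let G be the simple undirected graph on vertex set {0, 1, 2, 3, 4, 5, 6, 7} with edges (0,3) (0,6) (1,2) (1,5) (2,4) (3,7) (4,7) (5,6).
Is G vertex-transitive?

Every vertex has degree 2 and the graph is connected, so G is the 8-cycle C_8. C_8 has 8 rotations and 8 reflections, so Aut(C_8) ≅ D_8 of order 16. This group acts transitively on the 8 vertices.

Yes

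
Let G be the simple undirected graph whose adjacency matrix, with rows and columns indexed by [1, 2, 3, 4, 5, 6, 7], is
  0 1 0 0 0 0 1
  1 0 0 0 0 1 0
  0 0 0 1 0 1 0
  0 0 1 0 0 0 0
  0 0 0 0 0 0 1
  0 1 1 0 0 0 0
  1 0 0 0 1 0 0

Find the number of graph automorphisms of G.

2

The degree sequence is [2, 2, 2, 1, 1, 2, 2]; the two degree-1 vertices 4 and 5 are the ends of a path, so G = P_7. The only nontrivial automorphism of a path is the end-to-end reflection, so Aut(G) ≅ Z_2.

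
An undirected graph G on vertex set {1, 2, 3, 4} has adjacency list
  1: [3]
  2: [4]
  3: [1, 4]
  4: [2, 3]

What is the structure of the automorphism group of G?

the cyclic group of order 2

The degree sequence is [1, 1, 2, 2]; the two degree-1 vertices 1 and 2 are the ends of a path, so G = P_4. The only nontrivial automorphism of a path is the end-to-end reflection, so Aut(G) ≅ Z_2.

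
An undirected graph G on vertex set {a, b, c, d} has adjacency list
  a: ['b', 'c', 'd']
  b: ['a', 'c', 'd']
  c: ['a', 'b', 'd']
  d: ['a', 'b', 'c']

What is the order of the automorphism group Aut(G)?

Every vertex has degree 3, so G is the complete graph K_4. Every bijection on the vertex set is an automorphism of K_4; hence Aut(K_4) ≅ S_4, order 24.

24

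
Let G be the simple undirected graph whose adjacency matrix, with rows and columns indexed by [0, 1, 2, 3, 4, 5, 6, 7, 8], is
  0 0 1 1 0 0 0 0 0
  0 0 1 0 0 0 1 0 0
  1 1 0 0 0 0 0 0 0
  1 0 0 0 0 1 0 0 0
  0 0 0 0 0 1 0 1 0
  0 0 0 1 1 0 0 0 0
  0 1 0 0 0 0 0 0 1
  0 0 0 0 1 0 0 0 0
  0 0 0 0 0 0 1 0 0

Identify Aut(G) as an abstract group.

the cyclic group of order 2

The degree sequence is [2, 2, 2, 2, 2, 2, 2, 1, 1]; the two degree-1 vertices 7 and 8 are the ends of a path, so G = P_9. A path has exactly one nontrivial symmetry — reversal — giving Aut(G) of order 2.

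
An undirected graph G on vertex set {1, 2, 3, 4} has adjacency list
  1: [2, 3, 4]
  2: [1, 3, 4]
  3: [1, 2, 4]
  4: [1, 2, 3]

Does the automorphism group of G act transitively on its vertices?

All 4 vertices are pairwise adjacent: G = K_4. Any permutation of the 4 vertices preserves K_4, so Aut(K_4) = S_4 of order 4! = 24. This group acts transitively on the 4 vertices.

Yes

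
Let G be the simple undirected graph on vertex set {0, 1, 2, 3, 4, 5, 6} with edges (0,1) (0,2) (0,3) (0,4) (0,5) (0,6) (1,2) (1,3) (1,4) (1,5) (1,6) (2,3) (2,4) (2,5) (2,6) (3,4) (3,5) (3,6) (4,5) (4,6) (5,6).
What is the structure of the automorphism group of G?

S_7

Every vertex has degree 6, so G is the complete graph K_7. Every bijection on the vertex set is an automorphism of K_7; hence Aut(K_7) ≅ S_7, order 5040.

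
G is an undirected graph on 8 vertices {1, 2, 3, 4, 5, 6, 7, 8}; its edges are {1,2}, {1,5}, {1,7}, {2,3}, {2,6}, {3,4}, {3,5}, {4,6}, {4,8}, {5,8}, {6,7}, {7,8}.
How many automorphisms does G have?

48

G is 3-regular and bipartite on 2^3 = 8 vertices with girth 4; it is the hypercube graph Q_3. The symmetry group of the 3-cube is the hyperoctahedral group B_3 = Z_2 ≀ S_3, of order 2^3·3! = 48.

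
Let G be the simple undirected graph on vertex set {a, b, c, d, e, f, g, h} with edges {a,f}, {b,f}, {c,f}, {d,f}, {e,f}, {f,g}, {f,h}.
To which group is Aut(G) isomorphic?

Vertex f has degree 7 and every other vertex has degree 1, so G is the star K_{1,7} with centre f. The 7 leaves are pairwise interchangeable while the centre is fixed, giving Aut(G) = S_7.

S_7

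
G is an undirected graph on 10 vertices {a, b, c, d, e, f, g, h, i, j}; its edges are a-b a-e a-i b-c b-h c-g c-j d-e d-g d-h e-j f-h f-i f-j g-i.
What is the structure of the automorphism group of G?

G is 3-regular on 10 vertices with no triangles and no 4-cycles (girth 5): this is the Petersen graph. It is a classical fact that the Petersen graph has automorphism group S_5 (order 120), arising from its description as the Kneser graph K(5,2).

the symmetric group S_5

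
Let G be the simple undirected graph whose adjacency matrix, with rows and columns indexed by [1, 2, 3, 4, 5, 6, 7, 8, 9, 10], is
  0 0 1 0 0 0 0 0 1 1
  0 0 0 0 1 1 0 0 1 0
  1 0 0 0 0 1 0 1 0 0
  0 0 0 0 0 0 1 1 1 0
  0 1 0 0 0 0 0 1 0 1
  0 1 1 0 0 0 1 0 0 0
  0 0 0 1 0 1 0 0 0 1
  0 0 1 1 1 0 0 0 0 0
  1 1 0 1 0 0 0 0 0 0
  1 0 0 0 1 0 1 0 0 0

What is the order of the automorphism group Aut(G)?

G is 3-regular on 10 vertices with no triangles and no 4-cycles (girth 5): this is the Petersen graph. Viewing the Petersen graph as the Kneser graph K(5,2) — vertices are 2-subsets of {1,…,5}, edges join disjoint pairs — its automorphisms are exactly the permutations of the 5-element set, so Aut ≅ S_5 of order 120.

120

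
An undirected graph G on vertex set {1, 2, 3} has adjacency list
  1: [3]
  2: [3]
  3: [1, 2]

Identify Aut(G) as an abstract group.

The degree sequence is [1, 1, 2]; the two degree-1 vertices 1 and 2 are the ends of a path, so G = P_3. A path has exactly one nontrivial symmetry — reversal — giving Aut(G) of order 2.

C_2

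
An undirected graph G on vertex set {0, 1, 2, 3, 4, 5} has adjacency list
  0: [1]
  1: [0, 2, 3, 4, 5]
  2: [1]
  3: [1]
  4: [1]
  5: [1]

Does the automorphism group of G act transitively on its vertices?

No

Vertex 1 is the only vertex of degree 5, so every automorphism fixes it; G is not vertex-transitive.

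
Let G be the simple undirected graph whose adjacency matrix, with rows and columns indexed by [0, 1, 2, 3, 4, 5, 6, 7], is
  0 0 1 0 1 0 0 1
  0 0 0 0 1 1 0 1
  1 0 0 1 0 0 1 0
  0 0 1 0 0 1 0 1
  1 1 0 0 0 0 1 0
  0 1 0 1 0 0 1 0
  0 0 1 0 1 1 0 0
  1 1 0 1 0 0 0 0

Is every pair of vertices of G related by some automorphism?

G is 3-regular and bipartite on 2^3 = 8 vertices with girth 4; it is the hypercube graph Q_3. Aut(Q_3) consists of the signed permutations of the 3 coordinate axes: 3! permutations times 2^3 sign flips, so |Aut| = 2^3·3! = 48. This group acts transitively on the 8 vertices.

Yes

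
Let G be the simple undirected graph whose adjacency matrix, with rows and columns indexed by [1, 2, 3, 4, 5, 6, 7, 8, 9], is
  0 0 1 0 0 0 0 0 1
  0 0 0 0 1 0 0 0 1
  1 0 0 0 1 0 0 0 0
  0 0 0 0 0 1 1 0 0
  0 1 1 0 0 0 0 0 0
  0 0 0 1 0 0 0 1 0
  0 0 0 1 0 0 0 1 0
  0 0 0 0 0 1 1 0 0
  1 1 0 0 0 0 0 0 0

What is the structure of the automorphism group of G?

G has two connected components, {1, 2, 3, 5, 9} and {4, 6, 7, 8}; each is 2-regular, so G = C_5 ⊔ C_4. The components are non-isomorphic (different sizes), so Aut(G) = Aut(C_4) × Aut(C_5) = D_4 × D_5 of order 8·10 = 80.

D_4 × D_5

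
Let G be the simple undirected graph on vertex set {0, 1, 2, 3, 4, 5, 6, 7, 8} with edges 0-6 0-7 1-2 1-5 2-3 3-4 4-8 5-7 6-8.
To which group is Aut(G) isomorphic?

G is 2-regular and connected on 9 vertices, i.e. the cycle C_9. The automorphisms of the 9-cycle are exactly the symmetries of a regular 9-gon: the dihedral group D_9, |D_9| = 18.

the dihedral group of order 18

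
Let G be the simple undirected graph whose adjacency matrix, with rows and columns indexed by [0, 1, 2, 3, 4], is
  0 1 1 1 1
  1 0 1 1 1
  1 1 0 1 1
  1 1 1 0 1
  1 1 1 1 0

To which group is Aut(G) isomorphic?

the symmetric group on 5 letters

Every vertex has degree 4, so G is the complete graph K_5. Every bijection on the vertex set is an automorphism of K_5; hence Aut(K_5) ≅ S_5, order 120.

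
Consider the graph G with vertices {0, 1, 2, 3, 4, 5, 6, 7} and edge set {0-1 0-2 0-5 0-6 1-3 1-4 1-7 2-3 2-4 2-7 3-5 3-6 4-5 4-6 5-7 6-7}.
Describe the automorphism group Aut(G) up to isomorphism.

(S_4 × S_4) ⋊ Z_2

G is 4-regular and bipartite with parts {0, 3, 4, 7} and {1, 2, 5, 6} (each part is independent and every cross-pair is an edge), so G = K_{4,4}. Each part can be permuted independently (S_4 × S_4) and the two equal-size parts can also be swapped, giving (S_4 × S_4) ⋊ Z_2 of order 2·(4!)² = 1152.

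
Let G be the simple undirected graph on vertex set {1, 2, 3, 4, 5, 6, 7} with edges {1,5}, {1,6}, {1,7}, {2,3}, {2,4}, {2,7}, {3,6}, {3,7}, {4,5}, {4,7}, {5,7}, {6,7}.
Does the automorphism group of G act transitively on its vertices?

No

Vertex 7 is the only vertex of degree 6, so every automorphism fixes it; G is not vertex-transitive.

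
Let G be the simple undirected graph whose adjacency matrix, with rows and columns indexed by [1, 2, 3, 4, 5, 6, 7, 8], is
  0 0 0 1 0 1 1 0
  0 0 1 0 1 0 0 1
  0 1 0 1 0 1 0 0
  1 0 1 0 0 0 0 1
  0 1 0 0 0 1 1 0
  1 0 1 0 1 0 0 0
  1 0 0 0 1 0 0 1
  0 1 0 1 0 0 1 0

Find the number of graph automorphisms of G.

G is 3-regular and bipartite on 2^3 = 8 vertices with girth 4; it is the hypercube graph Q_3. The symmetry group of the 3-cube is the hyperoctahedral group B_3 = Z_2 ≀ S_3, of order 2^3·3! = 48.

48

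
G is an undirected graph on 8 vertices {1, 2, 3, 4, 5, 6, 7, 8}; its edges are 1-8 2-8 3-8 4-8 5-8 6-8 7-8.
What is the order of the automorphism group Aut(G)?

Vertex 8 has degree 7 and every other vertex has degree 1, so G is the star K_{1,7} with centre 8. Any automorphism fixes the centre and permutes the 7 leaves freely, so Aut(G) ≅ S_7 of order 7! = 5040.

5040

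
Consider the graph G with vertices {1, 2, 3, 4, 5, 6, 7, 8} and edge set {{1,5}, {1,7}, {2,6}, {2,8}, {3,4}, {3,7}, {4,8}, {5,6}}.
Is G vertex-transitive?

Yes

G is 2-regular and connected on 8 vertices, i.e. the cycle C_8. C_8 has 8 rotations and 8 reflections, so Aut(C_8) ≅ D_8 of order 16. This group acts transitively on the 8 vertices.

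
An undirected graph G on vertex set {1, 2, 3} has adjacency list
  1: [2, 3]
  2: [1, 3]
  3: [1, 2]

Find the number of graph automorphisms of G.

6

Every vertex has degree 2, so G is the complete graph K_3. Any permutation of the 3 vertices preserves K_3, so Aut(K_3) = S_3 of order 3! = 6.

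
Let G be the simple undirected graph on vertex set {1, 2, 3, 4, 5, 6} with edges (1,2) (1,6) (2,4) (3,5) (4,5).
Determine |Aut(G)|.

The degree sequence is [2, 2, 1, 2, 2, 1]; the two degree-1 vertices 3 and 6 are the ends of a path, so G = P_6. The only nontrivial automorphism of a path is the end-to-end reflection, so Aut(G) ≅ Z_2.

2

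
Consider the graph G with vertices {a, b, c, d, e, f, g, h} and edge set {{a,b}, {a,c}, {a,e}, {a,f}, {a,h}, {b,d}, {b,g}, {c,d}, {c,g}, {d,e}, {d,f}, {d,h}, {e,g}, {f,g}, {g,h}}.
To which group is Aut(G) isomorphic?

The vertices split by degree into {a, d, g} (degree 5) and {b, c, e, f, h} (degree 3); every edge runs between the two parts, so G is the complete bipartite graph K_{3,5}. The parts have unequal sizes, so no automorphism swaps them; each part is permuted independently, giving S_3 × S_5 of order 3!·5! = 720.

S_3 × S_5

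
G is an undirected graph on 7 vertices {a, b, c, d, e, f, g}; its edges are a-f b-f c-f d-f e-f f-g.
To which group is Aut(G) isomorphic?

Vertex f has degree 6 and every other vertex has degree 1, so G is the star K_{1,6} with centre f. Any automorphism fixes the centre and permutes the 6 leaves freely, so Aut(G) ≅ S_6 of order 6! = 720.

the symmetric group on 6 letters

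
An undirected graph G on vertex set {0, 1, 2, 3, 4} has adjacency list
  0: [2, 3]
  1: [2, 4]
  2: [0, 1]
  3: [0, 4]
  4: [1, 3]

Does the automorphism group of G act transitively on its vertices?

Yes

Every vertex has degree 2 and the graph is connected, so G is the 5-cycle C_5. The automorphisms of the 5-cycle are exactly the symmetries of a regular 5-gon: the dihedral group D_5, |D_5| = 10. Under this action every vertex can be carried to every other, so G is vertex-transitive.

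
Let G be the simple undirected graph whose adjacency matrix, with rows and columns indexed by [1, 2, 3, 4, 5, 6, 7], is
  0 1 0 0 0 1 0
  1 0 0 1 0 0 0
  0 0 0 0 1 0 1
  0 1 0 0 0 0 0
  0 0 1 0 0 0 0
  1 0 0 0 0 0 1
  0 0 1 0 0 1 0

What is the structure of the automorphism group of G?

The degree sequence is [2, 2, 2, 1, 1, 2, 2]; the two degree-1 vertices 4 and 5 are the ends of a path, so G = P_7. A path has exactly one nontrivial symmetry — reversal — giving Aut(G) of order 2.

Z_2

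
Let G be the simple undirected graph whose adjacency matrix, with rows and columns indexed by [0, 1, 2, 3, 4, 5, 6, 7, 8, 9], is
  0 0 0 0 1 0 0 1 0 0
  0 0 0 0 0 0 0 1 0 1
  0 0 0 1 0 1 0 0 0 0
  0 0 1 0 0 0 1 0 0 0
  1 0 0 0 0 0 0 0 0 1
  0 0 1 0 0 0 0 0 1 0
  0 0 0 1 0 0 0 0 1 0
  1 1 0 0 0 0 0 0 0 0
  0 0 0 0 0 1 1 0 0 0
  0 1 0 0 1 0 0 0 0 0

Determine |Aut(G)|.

200

G has two connected components, {2, 3, 5, 6, 8} and {0, 1, 4, 7, 9}; each is 2-regular, so G = C_5 ⊔ C_5. Aut of a disjoint union of two copies of C_5 is the wreath product D_5 ≀ Z_2, of order 2·10² = 200.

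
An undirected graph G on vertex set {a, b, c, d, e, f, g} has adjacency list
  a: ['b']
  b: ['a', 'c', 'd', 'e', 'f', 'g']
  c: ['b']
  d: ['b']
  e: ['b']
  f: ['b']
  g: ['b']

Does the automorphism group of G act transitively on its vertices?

No

Vertex b is the only vertex of degree 6, so every automorphism fixes it; G is not vertex-transitive.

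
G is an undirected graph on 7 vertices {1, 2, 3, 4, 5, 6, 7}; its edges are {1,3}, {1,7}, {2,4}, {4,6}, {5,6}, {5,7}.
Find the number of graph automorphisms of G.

The degree sequence is [2, 1, 1, 2, 2, 2, 2]; the two degree-1 vertices 2 and 3 are the ends of a path, so G = P_7. The only nontrivial automorphism of a path is the end-to-end reflection, so Aut(G) ≅ Z_2.

2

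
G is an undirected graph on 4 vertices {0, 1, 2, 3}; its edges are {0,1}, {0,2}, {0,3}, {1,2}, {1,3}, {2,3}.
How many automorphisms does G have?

All 4 vertices are pairwise adjacent: G = K_4. Every bijection on the vertex set is an automorphism of K_4; hence Aut(K_4) ≅ S_4, order 24.

24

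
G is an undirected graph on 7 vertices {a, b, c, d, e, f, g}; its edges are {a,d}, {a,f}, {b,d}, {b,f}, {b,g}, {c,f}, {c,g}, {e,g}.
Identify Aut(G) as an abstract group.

the trivial group

The degree sequence is [2, 3, 2, 2, 1, 3, 3]. Checking the degree-preserving permutations of the vertex set shows that none except the identity preserves every edge, so Aut(G) is trivial.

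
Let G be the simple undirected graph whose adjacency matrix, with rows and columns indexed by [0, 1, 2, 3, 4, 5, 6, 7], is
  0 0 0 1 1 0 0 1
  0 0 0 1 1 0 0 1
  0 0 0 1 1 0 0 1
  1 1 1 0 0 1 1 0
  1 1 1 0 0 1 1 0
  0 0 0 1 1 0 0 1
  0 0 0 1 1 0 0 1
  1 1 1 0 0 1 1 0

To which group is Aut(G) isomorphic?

The vertices split by degree into {3, 4, 7} (degree 5) and {0, 1, 2, 5, 6} (degree 3); every edge runs between the two parts, so G is the complete bipartite graph K_{3,5}. Automorphisms preserve the bipartition setwise (since the parts differ in size) and act as S_5 × S_3 within it; |Aut| = 720.

S_5 × S_3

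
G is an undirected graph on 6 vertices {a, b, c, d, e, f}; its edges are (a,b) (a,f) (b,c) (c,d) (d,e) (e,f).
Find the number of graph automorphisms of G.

G is 2-regular and connected on 6 vertices, i.e. the cycle C_6. C_6 has 6 rotations and 6 reflections, so Aut(C_6) ≅ D_6 of order 12.

12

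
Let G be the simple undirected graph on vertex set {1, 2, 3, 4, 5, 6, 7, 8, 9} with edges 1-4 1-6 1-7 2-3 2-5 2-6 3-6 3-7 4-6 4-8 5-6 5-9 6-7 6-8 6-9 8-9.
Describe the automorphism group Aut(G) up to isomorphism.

Vertex 6 is the unique vertex of degree 8; the remaining 8 vertices each have degree 3 and induce a cycle, so G is the wheel on 9 vertices with hub 6. With the hub fixed, the remaining symmetry is that of the rim cycle C_8, giving the dihedral group D_8.

D_8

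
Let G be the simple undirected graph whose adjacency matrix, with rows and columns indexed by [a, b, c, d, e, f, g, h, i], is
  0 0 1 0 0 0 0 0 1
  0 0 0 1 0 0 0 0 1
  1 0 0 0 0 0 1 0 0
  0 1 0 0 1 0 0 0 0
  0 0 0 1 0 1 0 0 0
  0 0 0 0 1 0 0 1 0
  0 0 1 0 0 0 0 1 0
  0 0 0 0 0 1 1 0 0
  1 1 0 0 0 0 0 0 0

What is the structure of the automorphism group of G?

G is 2-regular and connected on 9 vertices, i.e. the cycle C_9. The automorphisms of the 9-cycle are exactly the symmetries of a regular 9-gon: the dihedral group D_9, |D_9| = 18.

the dihedral group of order 18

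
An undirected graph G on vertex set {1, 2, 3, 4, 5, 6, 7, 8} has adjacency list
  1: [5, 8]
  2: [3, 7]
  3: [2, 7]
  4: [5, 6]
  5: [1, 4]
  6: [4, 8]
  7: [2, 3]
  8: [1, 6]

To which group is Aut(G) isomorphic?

D_3 × D_5

G has two connected components, {1, 4, 5, 6, 8} and {2, 3, 7}; each is 2-regular, so G = C_5 ⊔ C_3. The components are non-isomorphic (different sizes), so Aut(G) = Aut(C_3) × Aut(C_5) = D_3 × D_5 of order 6·10 = 60.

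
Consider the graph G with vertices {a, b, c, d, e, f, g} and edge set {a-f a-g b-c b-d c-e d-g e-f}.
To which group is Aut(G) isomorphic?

the dihedral group of order 14

Every vertex has degree 2 and the graph is connected, so G is the 7-cycle C_7. The automorphisms of the 7-cycle are exactly the symmetries of a regular 7-gon: the dihedral group D_7, |D_7| = 14.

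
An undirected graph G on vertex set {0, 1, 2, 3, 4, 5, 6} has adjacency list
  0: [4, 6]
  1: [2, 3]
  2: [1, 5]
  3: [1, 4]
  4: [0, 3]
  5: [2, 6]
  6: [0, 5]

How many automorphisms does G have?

G is 2-regular and connected on 7 vertices, i.e. the cycle C_7. C_7 has 7 rotations and 7 reflections, so Aut(C_7) ≅ D_7 of order 14.

14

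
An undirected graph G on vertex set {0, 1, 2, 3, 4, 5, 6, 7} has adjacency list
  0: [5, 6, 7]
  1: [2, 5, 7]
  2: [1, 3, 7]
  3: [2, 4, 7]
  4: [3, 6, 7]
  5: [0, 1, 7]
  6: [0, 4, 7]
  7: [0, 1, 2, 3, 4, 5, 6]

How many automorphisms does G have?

Vertex 7 is the unique vertex of degree 7; the remaining 7 vertices each have degree 3 and induce a cycle, so G is the wheel on 8 vertices with hub 7. Every automorphism fixes the hub and acts on the rim 7-cycle, so Aut(G) ≅ Aut(C_7) = D_7 of order 14.

14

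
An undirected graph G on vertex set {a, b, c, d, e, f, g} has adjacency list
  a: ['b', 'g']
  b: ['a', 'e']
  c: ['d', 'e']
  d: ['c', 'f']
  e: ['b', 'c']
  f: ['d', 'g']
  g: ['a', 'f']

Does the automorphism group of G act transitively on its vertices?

Yes

G is 2-regular and connected on 7 vertices, i.e. the cycle C_7. C_7 has 7 rotations and 7 reflections, so Aut(C_7) ≅ D_7 of order 14. Under this action every vertex can be carried to every other, so G is vertex-transitive.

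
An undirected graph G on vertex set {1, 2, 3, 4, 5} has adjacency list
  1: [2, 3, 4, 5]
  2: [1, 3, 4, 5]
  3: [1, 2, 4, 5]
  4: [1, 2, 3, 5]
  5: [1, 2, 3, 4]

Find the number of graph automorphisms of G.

All 5 vertices are pairwise adjacent: G = K_5. Every bijection on the vertex set is an automorphism of K_5; hence Aut(K_5) ≅ S_5, order 120.

120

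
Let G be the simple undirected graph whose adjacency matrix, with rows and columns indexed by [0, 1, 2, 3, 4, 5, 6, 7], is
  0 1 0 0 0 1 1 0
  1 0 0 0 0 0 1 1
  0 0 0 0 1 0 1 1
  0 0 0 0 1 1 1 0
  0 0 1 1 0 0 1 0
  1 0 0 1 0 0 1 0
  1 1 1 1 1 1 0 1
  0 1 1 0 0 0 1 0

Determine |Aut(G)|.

Vertex 6 is the unique vertex of degree 7; the remaining 7 vertices each have degree 3 and induce a cycle, so G is the wheel on 8 vertices with hub 6. Every automorphism fixes the hub and acts on the rim 7-cycle, so Aut(G) ≅ Aut(C_7) = D_7 of order 14.

14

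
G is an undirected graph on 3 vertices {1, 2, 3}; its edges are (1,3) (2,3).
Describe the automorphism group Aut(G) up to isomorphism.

the cyclic group of order 2

The degree sequence is [1, 1, 2]; the two degree-1 vertices 1 and 2 are the ends of a path, so G = P_3. A path has exactly one nontrivial symmetry — reversal — giving Aut(G) of order 2.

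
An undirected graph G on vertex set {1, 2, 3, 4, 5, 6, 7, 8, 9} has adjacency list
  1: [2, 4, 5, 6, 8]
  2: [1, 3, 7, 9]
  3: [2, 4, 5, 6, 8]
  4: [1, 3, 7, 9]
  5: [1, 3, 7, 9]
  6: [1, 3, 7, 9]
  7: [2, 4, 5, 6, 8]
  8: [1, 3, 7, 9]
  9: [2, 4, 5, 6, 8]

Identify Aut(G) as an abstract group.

S_5 × S_4

The vertices split by degree into {1, 3, 7, 9} (degree 5) and {2, 4, 5, 6, 8} (degree 4); every edge runs between the two parts, so G is the complete bipartite graph K_{4,5}. Automorphisms preserve the bipartition setwise (since the parts differ in size) and act as S_5 × S_4 within it; |Aut| = 2880.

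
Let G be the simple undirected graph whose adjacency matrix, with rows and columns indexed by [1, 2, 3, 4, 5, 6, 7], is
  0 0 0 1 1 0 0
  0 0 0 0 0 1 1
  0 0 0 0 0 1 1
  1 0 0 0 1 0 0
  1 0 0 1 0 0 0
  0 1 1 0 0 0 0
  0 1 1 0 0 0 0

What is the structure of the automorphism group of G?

G has two connected components, {2, 3, 6, 7} and {1, 4, 5}; each is 2-regular, so G = C_4 ⊔ C_3. The components are non-isomorphic (different sizes), so Aut(G) = Aut(C_4) × Aut(C_3) = D_4 × D_3 of order 8·6 = 48.

D_4 × D_3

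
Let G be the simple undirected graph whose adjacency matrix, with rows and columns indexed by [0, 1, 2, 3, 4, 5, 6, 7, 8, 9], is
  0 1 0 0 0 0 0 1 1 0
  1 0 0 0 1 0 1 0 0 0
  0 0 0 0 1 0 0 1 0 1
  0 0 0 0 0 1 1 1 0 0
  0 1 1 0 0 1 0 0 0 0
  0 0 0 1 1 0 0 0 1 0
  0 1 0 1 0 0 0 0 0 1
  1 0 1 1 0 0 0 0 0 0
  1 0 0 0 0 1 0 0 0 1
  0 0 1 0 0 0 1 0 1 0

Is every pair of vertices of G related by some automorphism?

G is 3-regular on 10 vertices with no triangles and no 4-cycles (girth 5): this is the Petersen graph. It is a classical fact that the Petersen graph has automorphism group S_5 (order 120), arising from its description as the Kneser graph K(5,2). This group acts transitively on the 10 vertices.

Yes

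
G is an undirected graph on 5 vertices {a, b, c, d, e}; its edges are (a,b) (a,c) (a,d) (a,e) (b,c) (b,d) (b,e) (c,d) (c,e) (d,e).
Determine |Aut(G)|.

Every vertex has degree 4, so G is the complete graph K_5. Every bijection on the vertex set is an automorphism of K_5; hence Aut(K_5) ≅ S_5, order 120.

120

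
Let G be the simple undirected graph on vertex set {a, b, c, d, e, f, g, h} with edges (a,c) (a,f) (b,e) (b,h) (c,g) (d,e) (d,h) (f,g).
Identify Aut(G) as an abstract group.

G has two connected components, {a, c, f, g} and {b, d, e, h}; each is 2-regular, so G = C_4 ⊔ C_4. Aut of a disjoint union of two copies of C_4 is the wreath product D_4 ≀ Z_2, of order 2·8² = 128.

(D_4 × D_4) ⋊ Z_2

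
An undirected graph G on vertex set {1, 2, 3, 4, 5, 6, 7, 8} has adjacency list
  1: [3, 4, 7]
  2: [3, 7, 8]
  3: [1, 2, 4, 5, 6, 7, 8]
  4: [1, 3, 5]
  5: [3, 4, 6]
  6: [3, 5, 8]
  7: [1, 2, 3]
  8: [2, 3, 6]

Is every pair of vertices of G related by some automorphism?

No

Vertex 3 is the only vertex of degree 7, so every automorphism fixes it; G is not vertex-transitive.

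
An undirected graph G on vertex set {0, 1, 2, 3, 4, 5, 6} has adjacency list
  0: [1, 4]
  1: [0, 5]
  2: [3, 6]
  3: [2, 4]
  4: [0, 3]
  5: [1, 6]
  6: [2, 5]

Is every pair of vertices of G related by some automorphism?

G is 2-regular and connected on 7 vertices, i.e. the cycle C_7. The automorphisms of the 7-cycle are exactly the symmetries of a regular 7-gon: the dihedral group D_7, |D_7| = 14. Under this action every vertex can be carried to every other, so G is vertex-transitive.

Yes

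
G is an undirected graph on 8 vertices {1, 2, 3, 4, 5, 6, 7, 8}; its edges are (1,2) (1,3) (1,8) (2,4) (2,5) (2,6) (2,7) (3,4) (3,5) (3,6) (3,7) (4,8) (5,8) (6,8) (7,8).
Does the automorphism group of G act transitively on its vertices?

Automorphisms preserve degree, but G has vertices of degree 3 and vertices of degree 5; no automorphism maps one to the other, so G is not vertex-transitive.

No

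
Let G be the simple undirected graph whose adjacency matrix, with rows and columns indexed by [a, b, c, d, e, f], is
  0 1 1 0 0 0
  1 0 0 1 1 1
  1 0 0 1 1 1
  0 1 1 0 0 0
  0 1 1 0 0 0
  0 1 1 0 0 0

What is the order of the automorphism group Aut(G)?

The vertices split by degree into {b, c} (degree 4) and {a, d, e, f} (degree 2); every edge runs between the two parts, so G is the complete bipartite graph K_{2,4}. The parts have unequal sizes, so no automorphism swaps them; each part is permuted independently, giving S_2 × S_4 of order 2!·4! = 48.

48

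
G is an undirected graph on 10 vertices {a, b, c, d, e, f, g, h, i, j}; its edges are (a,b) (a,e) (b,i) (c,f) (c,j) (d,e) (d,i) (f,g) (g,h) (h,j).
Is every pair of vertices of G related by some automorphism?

G has two connected components, {c, f, g, h, j} and {a, b, d, e, i}; each is 2-regular, so G = C_5 ⊔ C_5. Aut of a disjoint union of two copies of C_5 is the wreath product D_5 ≀ Z_2, of order 2·10² = 200. This group acts transitively on the 10 vertices.

Yes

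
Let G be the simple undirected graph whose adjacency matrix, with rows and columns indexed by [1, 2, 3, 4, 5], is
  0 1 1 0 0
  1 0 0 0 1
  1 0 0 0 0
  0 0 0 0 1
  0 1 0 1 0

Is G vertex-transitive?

No

Automorphisms preserve degree, but G has vertices of degree 1 and vertices of degree 2; no automorphism maps one to the other, so G is not vertex-transitive.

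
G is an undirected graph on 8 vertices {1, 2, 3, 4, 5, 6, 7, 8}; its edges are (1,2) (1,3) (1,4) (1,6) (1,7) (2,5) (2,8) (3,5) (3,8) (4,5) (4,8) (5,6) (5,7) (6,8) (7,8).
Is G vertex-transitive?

No

Automorphisms preserve degree, but G has vertices of degree 3 and vertices of degree 5; no automorphism maps one to the other, so G is not vertex-transitive.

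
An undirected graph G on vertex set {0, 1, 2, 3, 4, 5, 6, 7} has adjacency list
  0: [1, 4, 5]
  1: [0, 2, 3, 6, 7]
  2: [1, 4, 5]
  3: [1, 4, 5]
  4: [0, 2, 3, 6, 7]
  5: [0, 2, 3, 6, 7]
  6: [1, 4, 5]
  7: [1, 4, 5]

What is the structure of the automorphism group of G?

S_3 × S_5

The vertices split by degree into {1, 4, 5} (degree 5) and {0, 2, 3, 6, 7} (degree 3); every edge runs between the two parts, so G is the complete bipartite graph K_{3,5}. The parts have unequal sizes, so no automorphism swaps them; each part is permuted independently, giving S_3 × S_5 of order 3!·5! = 720.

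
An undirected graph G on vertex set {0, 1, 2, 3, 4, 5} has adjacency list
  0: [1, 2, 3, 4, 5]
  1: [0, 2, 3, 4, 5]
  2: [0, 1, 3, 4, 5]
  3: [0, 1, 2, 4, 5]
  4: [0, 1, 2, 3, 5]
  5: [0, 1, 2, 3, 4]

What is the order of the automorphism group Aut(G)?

Every vertex has degree 5, so G is the complete graph K_6. Every bijection on the vertex set is an automorphism of K_6; hence Aut(K_6) ≅ S_6, order 720.

720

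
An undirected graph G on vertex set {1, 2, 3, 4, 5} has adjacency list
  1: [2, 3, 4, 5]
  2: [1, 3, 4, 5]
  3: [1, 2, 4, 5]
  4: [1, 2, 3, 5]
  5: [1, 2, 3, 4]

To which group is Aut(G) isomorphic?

Every vertex has degree 4, so G is the complete graph K_5. Any permutation of the 5 vertices preserves K_5, so Aut(K_5) = S_5 of order 5! = 120.

the symmetric group on 5 letters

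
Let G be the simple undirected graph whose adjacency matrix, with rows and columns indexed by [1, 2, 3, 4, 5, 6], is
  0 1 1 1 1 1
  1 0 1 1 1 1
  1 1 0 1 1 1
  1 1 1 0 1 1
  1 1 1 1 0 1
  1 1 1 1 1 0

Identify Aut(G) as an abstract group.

All 6 vertices are pairwise adjacent: G = K_6. Every bijection on the vertex set is an automorphism of K_6; hence Aut(K_6) ≅ S_6, order 720.

S_6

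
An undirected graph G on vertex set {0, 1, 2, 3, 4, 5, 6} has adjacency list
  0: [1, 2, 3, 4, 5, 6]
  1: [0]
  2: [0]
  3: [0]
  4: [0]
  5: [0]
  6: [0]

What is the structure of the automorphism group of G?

S_6

Vertex 0 has degree 6 and every other vertex has degree 1, so G is the star K_{1,6} with centre 0. Any automorphism fixes the centre and permutes the 6 leaves freely, so Aut(G) ≅ S_6 of order 6! = 720.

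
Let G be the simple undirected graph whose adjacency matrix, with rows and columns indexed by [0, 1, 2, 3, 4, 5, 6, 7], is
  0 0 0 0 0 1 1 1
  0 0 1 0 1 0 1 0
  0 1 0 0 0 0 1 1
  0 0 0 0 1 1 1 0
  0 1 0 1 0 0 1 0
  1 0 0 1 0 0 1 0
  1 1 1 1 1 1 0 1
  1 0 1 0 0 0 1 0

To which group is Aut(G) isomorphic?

the dihedral group of order 14

Vertex 6 is the unique vertex of degree 7; the remaining 7 vertices each have degree 3 and induce a cycle, so G is the wheel on 8 vertices with hub 6. With the hub fixed, the remaining symmetry is that of the rim cycle C_7, giving the dihedral group D_7.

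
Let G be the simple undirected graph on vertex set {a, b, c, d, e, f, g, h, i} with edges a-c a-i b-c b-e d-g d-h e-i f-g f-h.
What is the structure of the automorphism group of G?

G has two connected components, {a, b, c, e, i} and {d, f, g, h}; each is 2-regular, so G = C_5 ⊔ C_4. No automorphism exchanges components of different sizes, hence Aut(G) is the direct product D_4 × D_5, order 80.

D_4 × D_5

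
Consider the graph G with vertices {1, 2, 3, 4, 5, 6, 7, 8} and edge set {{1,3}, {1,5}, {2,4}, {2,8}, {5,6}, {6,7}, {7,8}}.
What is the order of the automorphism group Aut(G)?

The degree sequence is [2, 2, 1, 1, 2, 2, 2, 2]; the two degree-1 vertices 3 and 4 are the ends of a path, so G = P_8. A path has exactly one nontrivial symmetry — reversal — giving Aut(G) of order 2.

2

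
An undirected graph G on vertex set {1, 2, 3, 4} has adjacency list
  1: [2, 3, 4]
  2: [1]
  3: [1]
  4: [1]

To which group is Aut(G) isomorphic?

S_3

Vertex 1 has degree 3 and every other vertex has degree 1, so G is the star K_{1,3} with centre 1. The 3 leaves are pairwise interchangeable while the centre is fixed, giving Aut(G) = S_3.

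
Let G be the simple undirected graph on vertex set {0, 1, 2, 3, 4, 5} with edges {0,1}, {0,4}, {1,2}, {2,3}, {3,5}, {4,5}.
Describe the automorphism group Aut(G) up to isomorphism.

G is 2-regular and connected on 6 vertices, i.e. the cycle C_6. C_6 has 6 rotations and 6 reflections, so Aut(C_6) ≅ D_6 of order 12.

D_6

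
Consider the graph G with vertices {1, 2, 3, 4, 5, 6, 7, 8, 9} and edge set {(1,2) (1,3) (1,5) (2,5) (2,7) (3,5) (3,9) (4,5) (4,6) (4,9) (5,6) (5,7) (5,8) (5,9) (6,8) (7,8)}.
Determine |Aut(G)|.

Vertex 5 is the unique vertex of degree 8; the remaining 8 vertices each have degree 3 and induce a cycle, so G is the wheel on 9 vertices with hub 5. Every automorphism fixes the hub and acts on the rim 8-cycle, so Aut(G) ≅ Aut(C_8) = D_8 of order 16.

16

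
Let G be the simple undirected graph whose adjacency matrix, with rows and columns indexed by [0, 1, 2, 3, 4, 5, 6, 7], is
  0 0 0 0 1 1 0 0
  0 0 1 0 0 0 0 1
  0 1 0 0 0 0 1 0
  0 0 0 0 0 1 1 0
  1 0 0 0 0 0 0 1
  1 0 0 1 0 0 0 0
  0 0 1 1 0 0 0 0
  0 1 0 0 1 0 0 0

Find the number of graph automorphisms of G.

G is 2-regular and connected on 8 vertices, i.e. the cycle C_8. C_8 has 8 rotations and 8 reflections, so Aut(C_8) ≅ D_8 of order 16.

16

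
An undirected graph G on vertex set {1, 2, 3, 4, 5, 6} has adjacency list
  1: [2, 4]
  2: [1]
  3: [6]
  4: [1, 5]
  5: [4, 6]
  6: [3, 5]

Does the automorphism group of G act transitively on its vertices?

No

Automorphisms preserve degree, but G has vertices of degree 1 and vertices of degree 2; no automorphism maps one to the other, so G is not vertex-transitive.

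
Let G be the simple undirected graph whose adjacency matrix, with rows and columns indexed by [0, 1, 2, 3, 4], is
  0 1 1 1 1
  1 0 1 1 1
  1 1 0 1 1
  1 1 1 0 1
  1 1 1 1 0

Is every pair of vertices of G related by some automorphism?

Yes

Every vertex has degree 4, so G is the complete graph K_5. Every bijection on the vertex set is an automorphism of K_5; hence Aut(K_5) ≅ S_5, order 120. Under this action every vertex can be carried to every other, so G is vertex-transitive.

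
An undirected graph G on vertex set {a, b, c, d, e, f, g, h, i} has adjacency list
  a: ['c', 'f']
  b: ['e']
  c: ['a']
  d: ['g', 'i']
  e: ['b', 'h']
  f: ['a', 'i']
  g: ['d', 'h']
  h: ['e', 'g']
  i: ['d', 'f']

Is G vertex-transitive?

Automorphisms preserve degree, but G has vertices of degree 1 and vertices of degree 2; no automorphism maps one to the other, so G is not vertex-transitive.

No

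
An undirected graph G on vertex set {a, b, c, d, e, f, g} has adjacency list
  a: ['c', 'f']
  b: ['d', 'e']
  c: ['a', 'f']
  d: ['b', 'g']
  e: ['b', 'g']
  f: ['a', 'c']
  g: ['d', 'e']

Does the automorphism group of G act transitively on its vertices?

G has two connected components, {b, d, e, g} and {a, c, f}; each is 2-regular, so G = C_4 ⊔ C_3. The orbit of a under Aut(G) is {a, c, f}, which does not contain b, so G is not vertex-transitive.

No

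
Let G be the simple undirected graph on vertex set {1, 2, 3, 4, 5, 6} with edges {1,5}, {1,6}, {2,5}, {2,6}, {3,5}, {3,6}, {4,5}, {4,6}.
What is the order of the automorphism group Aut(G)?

The vertices split by degree into {5, 6} (degree 4) and {1, 2, 3, 4} (degree 2); every edge runs between the two parts, so G is the complete bipartite graph K_{2,4}. Automorphisms preserve the bipartition setwise (since the parts differ in size) and act as S_2 × S_4 within it; |Aut| = 48.

48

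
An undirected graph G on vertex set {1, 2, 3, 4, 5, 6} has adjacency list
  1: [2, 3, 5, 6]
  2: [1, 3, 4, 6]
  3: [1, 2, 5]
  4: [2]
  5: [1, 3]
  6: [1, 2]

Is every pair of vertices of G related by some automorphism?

Vertex 3 is the only vertex of degree 3, so every automorphism fixes it; G is not vertex-transitive.

No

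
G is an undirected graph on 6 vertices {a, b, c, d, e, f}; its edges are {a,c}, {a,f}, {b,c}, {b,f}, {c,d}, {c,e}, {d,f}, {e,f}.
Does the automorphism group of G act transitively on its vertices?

No

Automorphisms preserve degree, but G has vertices of degree 2 and vertices of degree 4; no automorphism maps one to the other, so G is not vertex-transitive.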